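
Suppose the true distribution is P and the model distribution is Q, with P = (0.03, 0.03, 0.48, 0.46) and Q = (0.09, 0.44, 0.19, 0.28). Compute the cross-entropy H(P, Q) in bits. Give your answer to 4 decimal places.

2.1346 bits

H(P,Q) = −Σ p·log₂ q.
  −0.03·log₂(0.09) = 0.10422
  −0.03·log₂(0.44) = 0.03553
  −0.48·log₂(0.19) = 1.15005
  −0.46·log₂(0.28) = 0.84479
H(P,Q) = 2.1346 bits.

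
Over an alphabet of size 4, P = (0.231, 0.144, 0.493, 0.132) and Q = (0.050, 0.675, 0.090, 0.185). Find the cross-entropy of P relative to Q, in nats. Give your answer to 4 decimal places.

2.1585 nats

H(P,Q) = −Σ p·ln q.
  −0.231·ln(0.050) = 0.69201
  −0.144·ln(0.675) = 0.05660
  −0.493·ln(0.090) = 1.18712
  −0.132·ln(0.185) = 0.22274
H(P,Q) = 2.1585 nats.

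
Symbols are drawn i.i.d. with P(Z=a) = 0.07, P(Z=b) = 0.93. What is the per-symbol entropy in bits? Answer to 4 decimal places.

0.3659 bits

H(Z) = −Σ p·log₂ p.
  −(0.07)·log₂(0.07) = 0.26856
  −(0.93)·log₂(0.93) = 0.09737
Sum: 0.26856 + 0.09737 = 0.3659 bits.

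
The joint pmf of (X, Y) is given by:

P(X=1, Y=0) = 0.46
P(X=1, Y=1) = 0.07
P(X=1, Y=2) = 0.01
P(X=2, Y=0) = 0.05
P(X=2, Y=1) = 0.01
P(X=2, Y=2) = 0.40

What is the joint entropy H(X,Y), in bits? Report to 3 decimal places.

H(X,Y) = −Σ p(x,y)·log₂ p(x,y) over all 6 cells.
  cell (1,0): −0.46·log₂0.46 = 0.5153
  cell (1,1): −0.07·log₂0.07 = 0.2686
  cell (1,2): −0.01·log₂0.01 = 0.0664
  cell (2,0): −0.05·log₂0.05 = 0.2161
  cell (2,1): −0.01·log₂0.01 = 0.0664
  cell (2,2): −0.40·log₂0.40 = 0.5288
Sum = 1.662 bits.

1.662 bits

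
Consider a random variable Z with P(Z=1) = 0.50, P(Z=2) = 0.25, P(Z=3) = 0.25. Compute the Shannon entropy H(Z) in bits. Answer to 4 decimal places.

1.5000 bits

H(Z) = −Σ p·log₂ p.
  −(0.50)·log₂(0.50) = 0.50000
  −(0.25)·log₂(0.25) = 0.50000
  −(0.25)·log₂(0.25) = 0.50000
Sum: 0.50000 + 0.50000 + 0.50000 = 1.5000 bits.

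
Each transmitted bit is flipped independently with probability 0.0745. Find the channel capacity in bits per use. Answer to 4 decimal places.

Binary symmetric channel: C = 1 − h₂(ε) where h₂ is the binary entropy function.
h₂(0.0745) = −0.0745·log₂0.0745 − 0.9255·log₂0.9255 = 0.3825.
C = 1 − 0.3825 = 0.6175 bits per channel use.

0.6175 bits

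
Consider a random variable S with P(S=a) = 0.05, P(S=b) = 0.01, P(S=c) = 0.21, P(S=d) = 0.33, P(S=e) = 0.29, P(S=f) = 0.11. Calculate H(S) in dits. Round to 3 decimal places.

H(S) = −Σ p·log₁₀ p.
  −(0.05)·log₁₀(0.05) = 0.0651
  −(0.01)·log₁₀(0.01) = 0.0200
  −(0.21)·log₁₀(0.21) = 0.1423
  −(0.33)·log₁₀(0.33) = 0.1589
  −(0.29)·log₁₀(0.29) = 0.1559
  −(0.11)·log₁₀(0.11) = 0.1054
Sum: 0.0651 + 0.0200 + 0.1423 + 0.1589 + 0.1559 + 0.1054 = 0.648 dits.

0.648 dits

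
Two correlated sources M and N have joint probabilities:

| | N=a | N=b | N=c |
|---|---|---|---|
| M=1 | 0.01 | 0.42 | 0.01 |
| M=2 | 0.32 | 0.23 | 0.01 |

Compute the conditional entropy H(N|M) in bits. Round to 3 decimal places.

Marginals: p(M) = (0.4400, 0.5600), p(N) = (0.3300, 0.6500, 0.0200).
H(N|M) = Σ p(M) · H(N|M=·).
  M=1: p=0.4400, H(N|M=1) = 0.3122
  M=2: p=0.5600, H(N|M=2) = 1.0923
Weighted sum = 0.749 bits.

0.749 bits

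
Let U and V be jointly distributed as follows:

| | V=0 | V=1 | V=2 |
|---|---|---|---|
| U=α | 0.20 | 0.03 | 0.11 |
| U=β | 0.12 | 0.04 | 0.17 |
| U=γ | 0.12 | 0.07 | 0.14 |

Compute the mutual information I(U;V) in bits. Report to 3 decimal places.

0.042 bits

Marginals: p(U) = (0.3400, 0.3300, 0.3300), p(V) = (0.4400, 0.1400, 0.4200).
I(U;V) = H(U) + H(V) − H(U,V).
H(U) = 1.5848, H(V) = 1.4439, H(U,V) = 2.9866.
I(U;V) = 1.5848 + 1.4439 − 2.9866 = 0.042 bits.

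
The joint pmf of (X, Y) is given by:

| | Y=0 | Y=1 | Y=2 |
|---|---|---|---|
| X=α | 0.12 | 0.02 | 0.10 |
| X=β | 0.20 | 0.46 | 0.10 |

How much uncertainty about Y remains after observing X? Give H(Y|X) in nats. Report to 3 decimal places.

0.921 nats

Chain rule: H(Y|X) = H(X,Y) − H(X).
Marginals: p(X) = (0.2400, 0.7600), p(Y) = (0.3200, 0.4800, 0.2000).
H(X,Y) = 1.4723 nats; H(X) = 0.5511 nats.
H(Y|X) = 1.4723 − 0.5511 = 0.921 nats.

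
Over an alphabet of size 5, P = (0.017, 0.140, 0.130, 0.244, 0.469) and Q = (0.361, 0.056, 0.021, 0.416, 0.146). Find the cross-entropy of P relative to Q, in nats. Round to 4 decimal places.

H(P,Q) = −Σ p·ln q.
  −0.017·ln(0.361) = 0.01732
  −0.140·ln(0.056) = 0.40354
  −0.130·ln(0.021) = 0.50222
  −0.244·ln(0.416) = 0.21401
  −0.469·ln(0.146) = 0.90243
H(P,Q) = 2.0395 nats.

2.0395 nats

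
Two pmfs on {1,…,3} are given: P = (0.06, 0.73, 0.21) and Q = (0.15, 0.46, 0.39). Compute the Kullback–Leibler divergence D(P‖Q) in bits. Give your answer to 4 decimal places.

0.2195 bits

D(P‖Q) = Σ p·log₂(p/q).
  0.06·log₂(0.06/0.15) = -0.07932
  0.73·log₂(0.73/0.46) = 0.48637
  0.21·log₂(0.21/0.39) = -0.18755
D(P‖Q) = 0.2195 bits.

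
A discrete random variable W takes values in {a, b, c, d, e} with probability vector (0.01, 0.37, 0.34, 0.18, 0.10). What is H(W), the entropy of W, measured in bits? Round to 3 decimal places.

H(W) = −Σ p·log₂ p.
  −(0.01)·log₂(0.01) = 0.0664
  −(0.37)·log₂(0.37) = 0.5307
  −(0.34)·log₂(0.34) = 0.5292
  −(0.18)·log₂(0.18) = 0.4453
  −(0.10)·log₂(0.10) = 0.3322
Sum: 0.0664 + 0.5307 + 0.5292 + 0.4453 + 0.3322 = 1.904 bits.

1.904 bits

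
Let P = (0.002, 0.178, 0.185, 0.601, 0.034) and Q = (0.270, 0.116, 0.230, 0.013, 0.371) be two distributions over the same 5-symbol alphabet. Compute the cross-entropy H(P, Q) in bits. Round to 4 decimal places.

H(P,Q) = −Σ p·log₂ q.
  −0.002·log₂(0.270) = 0.00378
  −0.178·log₂(0.116) = 0.55319
  −0.185·log₂(0.230) = 0.39225
  −0.601·log₂(0.013) = 3.76547
  −0.034·log₂(0.371) = 0.04864
H(P,Q) = 4.7633 bits.

4.7633 bits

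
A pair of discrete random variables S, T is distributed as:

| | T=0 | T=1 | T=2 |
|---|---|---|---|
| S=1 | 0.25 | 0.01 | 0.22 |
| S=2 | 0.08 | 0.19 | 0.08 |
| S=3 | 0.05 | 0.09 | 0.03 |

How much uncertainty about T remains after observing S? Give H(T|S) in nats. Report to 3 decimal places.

Marginals: p(S) = (0.4800, 0.3500, 0.1700), p(T) = (0.3800, 0.2900, 0.3300).
H(T|S) = Σ p(S) · H(T|S=·).
  S=1: p=0.4800, H(T|S=1) = 0.7780
  S=2: p=0.3500, H(T|S=2) = 1.0063
  S=3: p=0.1700, H(T|S=3) = 1.0027
Weighted sum = 0.896 nats.

0.896 nats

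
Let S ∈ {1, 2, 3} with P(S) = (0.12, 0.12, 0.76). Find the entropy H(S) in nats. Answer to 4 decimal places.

0.7174 nats

H(S) = −Σ p·ln p.
  −(0.12)·ln(0.12) = 0.25443
  −(0.12)·ln(0.12) = 0.25443
  −(0.76)·ln(0.76) = 0.20857
Sum: 0.25443 + 0.25443 + 0.20857 = 0.7174 nats.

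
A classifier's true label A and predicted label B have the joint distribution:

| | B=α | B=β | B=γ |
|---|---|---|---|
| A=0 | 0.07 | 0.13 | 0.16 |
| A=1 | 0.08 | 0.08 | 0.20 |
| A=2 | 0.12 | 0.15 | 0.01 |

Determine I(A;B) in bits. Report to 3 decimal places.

Marginals: p(A) = (0.3600, 0.3600, 0.2800), p(B) = (0.2700, 0.3600, 0.3700).
I(A;B) = Σ p(x,y)·log₂[p(x,y)/(p(x)p(y))].
  (0,α): 0.07·log₂(0.7202) = -0.0332
  (0,β): 0.13·log₂(1.0031) = 0.0006
  (0,γ): 0.16·log₂(1.2012) = 0.0423
  (1,α): 0.08·log₂(0.8230) = -0.0225
  (1,β): 0.08·log₂(0.6173) = -0.0557
  (1,γ): 0.20·log₂(1.5015) = 0.1173
  (2,α): 0.12·log₂(1.5873) = 0.0800
  (2,β): 0.15·log₂(1.4881) = 0.0860
  (2,γ): 0.01·log₂(0.0965) = -0.0337
Sum = 0.181 bits.

0.181 bits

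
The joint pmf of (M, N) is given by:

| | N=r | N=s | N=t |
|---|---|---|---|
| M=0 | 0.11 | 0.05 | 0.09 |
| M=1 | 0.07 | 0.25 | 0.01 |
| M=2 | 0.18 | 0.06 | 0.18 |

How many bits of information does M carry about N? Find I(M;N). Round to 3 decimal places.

0.281 bits

Marginals: p(M) = (0.2500, 0.3300, 0.4200), p(N) = (0.3600, 0.3600, 0.2800).
I(M;N) = Σ p(x,y)·log₂[p(x,y)/(p(x)p(y))].
  (0,r): 0.11·log₂(1.2222) = 0.0318
  (0,s): 0.05·log₂(0.5556) = -0.0424
  (0,t): 0.09·log₂(1.2857) = 0.0326
  (1,r): 0.07·log₂(0.5892) = -0.0534
  (1,s): 0.25·log₂(2.1044) = 0.2683
  (1,t): 0.01·log₂(0.1082) = -0.0321
  (2,r): 0.18·log₂(1.1905) = 0.0453
  (2,s): 0.06·log₂(0.3968) = -0.0800
  (2,t): 0.18·log₂(1.5306) = 0.1105
Sum = 0.281 bits.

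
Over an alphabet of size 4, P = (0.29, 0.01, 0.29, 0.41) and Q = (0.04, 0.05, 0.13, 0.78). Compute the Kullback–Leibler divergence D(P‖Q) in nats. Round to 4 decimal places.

0.5274 nats

D(P‖Q) = Σ p·ln(p/q).
  0.29·ln(0.29/0.04) = 0.57449
  0.01·ln(0.01/0.05) = -0.01609
  0.29·ln(0.29/0.13) = 0.23268
  0.41·ln(0.41/0.78) = -0.26369
D(P‖Q) = 0.5274 nats.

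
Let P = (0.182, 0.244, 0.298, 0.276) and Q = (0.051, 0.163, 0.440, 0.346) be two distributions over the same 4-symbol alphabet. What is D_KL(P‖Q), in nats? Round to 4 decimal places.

D(P‖Q) = Σ p·ln(p/q).
  0.182·ln(0.182/0.051) = 0.23154
  0.244·ln(0.244/0.163) = 0.09843
  0.298·ln(0.298/0.440) = -0.11613
  0.276·ln(0.276/0.346) = -0.06239
D(P‖Q) = 0.1515 nats.

0.1515 nats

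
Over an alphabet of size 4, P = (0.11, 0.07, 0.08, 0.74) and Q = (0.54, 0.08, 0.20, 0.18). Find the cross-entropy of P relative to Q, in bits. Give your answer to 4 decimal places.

2.3693 bits

H(P,Q) = −Σ p·log₂ q.
  −0.11·log₂(0.54) = 0.09779
  −0.07·log₂(0.08) = 0.25507
  −0.08·log₂(0.20) = 0.18575
  −0.74·log₂(0.18) = 1.83071
H(P,Q) = 2.3693 bits.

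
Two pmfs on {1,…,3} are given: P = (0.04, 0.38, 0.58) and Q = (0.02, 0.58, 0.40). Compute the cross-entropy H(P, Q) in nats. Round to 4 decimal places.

0.8949 nats

H(P,Q) = −Σ p·ln q.
  −0.04·ln(0.02) = 0.15648
  −0.38·ln(0.58) = 0.20700
  −0.58·ln(0.40) = 0.53145
H(P,Q) = 0.8949 nats.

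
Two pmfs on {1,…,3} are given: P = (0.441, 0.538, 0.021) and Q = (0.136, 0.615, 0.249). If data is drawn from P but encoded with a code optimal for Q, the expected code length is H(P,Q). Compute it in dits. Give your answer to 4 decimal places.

H(P,Q) = −Σ p·log₁₀ q.
  −0.441·log₁₀(0.136) = 0.38211
  −0.538·log₁₀(0.615) = 0.11359
  −0.021·log₁₀(0.249) = 0.01268
H(P,Q) = 0.5084 dits.

0.5084 dits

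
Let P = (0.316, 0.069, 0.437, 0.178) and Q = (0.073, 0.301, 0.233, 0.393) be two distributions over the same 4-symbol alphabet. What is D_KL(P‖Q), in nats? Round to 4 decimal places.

0.4952 nats

D(P‖Q) = Σ p·ln(p/q).
  0.316·ln(0.316/0.073) = 0.46303
  0.069·ln(0.069/0.301) = -0.10164
  0.437·ln(0.437/0.233) = 0.27483
  0.178·ln(0.178/0.393) = -0.14098
D(P‖Q) = 0.4952 nats.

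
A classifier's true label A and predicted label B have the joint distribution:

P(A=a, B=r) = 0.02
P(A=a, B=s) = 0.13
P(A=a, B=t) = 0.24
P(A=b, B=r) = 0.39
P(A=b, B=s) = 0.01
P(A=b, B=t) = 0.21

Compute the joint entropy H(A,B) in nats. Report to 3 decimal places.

1.427 nats

H(A,B) = −Σ p(x,y)·ln p(x,y) over all 6 cells.
  cell (a,r): −0.02·ln0.02 = 0.0782
  cell (a,s): −0.13·ln0.13 = 0.2652
  cell (a,t): −0.24·ln0.24 = 0.3425
  cell (b,r): −0.39·ln0.39 = 0.3672
  cell (b,s): −0.01·ln0.01 = 0.0461
  cell (b,t): −0.21·ln0.21 = 0.3277
Sum = 1.427 nats.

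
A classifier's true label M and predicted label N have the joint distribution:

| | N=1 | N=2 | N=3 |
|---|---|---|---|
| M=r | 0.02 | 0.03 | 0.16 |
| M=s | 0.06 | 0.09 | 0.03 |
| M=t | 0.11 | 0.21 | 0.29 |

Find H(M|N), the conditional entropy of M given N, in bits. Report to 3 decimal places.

1.245 bits

Marginals: p(M) = (0.2100, 0.1800, 0.6100), p(N) = (0.1900, 0.3300, 0.4800).
H(M|N) = Σ p(N) · H(M|N=·).
  N=1: p=0.1900, H(M|N=1) = 1.3235
  N=2: p=0.3300, H(M|N=2) = 1.2407
  N=3: p=0.4800, H(M|N=3) = 1.2175
Weighted sum = 1.245 bits.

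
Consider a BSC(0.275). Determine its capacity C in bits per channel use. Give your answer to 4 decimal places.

Binary symmetric channel: C = 1 − h₂(ε) where h₂ is the binary entropy function.
h₂(0.275) = −0.275·log₂0.275 − 0.725·log₂0.725 = 0.8485.
C = 1 − 0.8485 = 0.1515 bits per channel use.

0.1515 bits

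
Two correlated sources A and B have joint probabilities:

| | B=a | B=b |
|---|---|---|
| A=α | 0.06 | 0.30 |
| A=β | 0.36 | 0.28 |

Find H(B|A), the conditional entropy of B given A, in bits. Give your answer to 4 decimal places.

0.8668 bits

Chain rule: H(B|A) = H(A,B) − H(A).
Marginals: p(A) = (0.3600, 0.6400), p(B) = (0.4200, 0.5800).
H(A,B) = 1.8095 bits; H(A) = 0.9427 bits.
H(B|A) = 1.8095 − 0.9427 = 0.8668 bits.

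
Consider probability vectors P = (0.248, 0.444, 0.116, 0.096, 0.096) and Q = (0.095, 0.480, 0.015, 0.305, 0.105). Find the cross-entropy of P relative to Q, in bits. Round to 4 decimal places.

2.4918 bits

H(P,Q) = −Σ p·log₂ q.
  −0.248·log₂(0.095) = 0.84219
  −0.444·log₂(0.480) = 0.47015
  −0.116·log₂(0.015) = 0.70283
  −0.096·log₂(0.305) = 0.16446
  −0.096·log₂(0.105) = 0.31215
H(P,Q) = 2.4918 bits.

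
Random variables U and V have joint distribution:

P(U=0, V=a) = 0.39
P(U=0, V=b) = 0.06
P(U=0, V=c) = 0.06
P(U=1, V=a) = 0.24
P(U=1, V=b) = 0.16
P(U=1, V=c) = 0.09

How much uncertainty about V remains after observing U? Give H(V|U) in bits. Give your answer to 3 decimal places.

Marginals: p(U) = (0.5100, 0.4900), p(V) = (0.6300, 0.2200, 0.1500).
H(V|U) = Σ p(U) · H(V|U=·).
  U=0: p=0.5100, H(V|U=0) = 1.0224
  U=1: p=0.4900, H(V|U=1) = 1.4807
Weighted sum = 1.247 bits.

1.247 bits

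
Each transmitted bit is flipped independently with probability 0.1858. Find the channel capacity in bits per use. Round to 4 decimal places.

Binary symmetric channel: C = 1 − h₂(ε) where h₂ is the binary entropy function.
h₂(0.1858) = −0.1858·log₂0.1858 − 0.8142·log₂0.8142 = 0.6926.
C = 1 − 0.6926 = 0.3074 bits per channel use.

0.3074 bits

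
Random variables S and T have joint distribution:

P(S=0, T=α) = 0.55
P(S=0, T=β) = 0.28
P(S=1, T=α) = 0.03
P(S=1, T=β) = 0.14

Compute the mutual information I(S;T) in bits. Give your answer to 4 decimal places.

0.1017 bits

Marginals: p(S) = (0.8300, 0.1700), p(T) = (0.5800, 0.4200).
I(S;T) = Σ p(x,y)·log₂[p(x,y)/(p(x)p(y))].
  (0,α): 0.55·log₂(1.1425) = 0.10571
  (0,β): 0.28·log₂(0.8032) = -0.08852
  (1,α): 0.03·log₂(0.3043) = -0.05150
  (1,β): 0.14·log₂(1.9608) = 0.13600
Sum = 0.1017 bits.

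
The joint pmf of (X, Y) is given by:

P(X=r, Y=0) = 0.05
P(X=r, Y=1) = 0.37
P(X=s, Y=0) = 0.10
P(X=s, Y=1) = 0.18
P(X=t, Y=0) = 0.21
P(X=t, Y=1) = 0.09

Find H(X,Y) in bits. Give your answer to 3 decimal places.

2.310 bits

H(X,Y) = −Σ p(x,y)·log₂ p(x,y) over all 6 cells.
  cell (r,0): −0.05·log₂0.05 = 0.2161
  cell (r,1): −0.37·log₂0.37 = 0.5307
  cell (s,0): −0.10·log₂0.10 = 0.3322
  cell (s,1): −0.18·log₂0.18 = 0.4453
  cell (t,0): −0.21·log₂0.21 = 0.4728
  cell (t,1): −0.09·log₂0.09 = 0.3127
Sum = 2.310 bits.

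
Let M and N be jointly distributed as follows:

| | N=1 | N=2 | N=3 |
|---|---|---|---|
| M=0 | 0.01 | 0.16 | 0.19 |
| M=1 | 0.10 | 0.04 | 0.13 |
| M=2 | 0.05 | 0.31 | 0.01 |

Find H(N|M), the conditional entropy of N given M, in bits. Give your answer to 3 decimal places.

Marginals: p(M) = (0.3600, 0.2700, 0.3700), p(N) = (0.1600, 0.5100, 0.3300).
H(N|M) = Σ p(M) · H(N|M=·).
  M=0: p=0.3600, H(N|M=0) = 1.1502
  M=1: p=0.2700, H(N|M=1) = 1.4466
  M=2: p=0.3700, H(N|M=2) = 0.7449
Weighted sum = 1.080 bits.

1.080 bits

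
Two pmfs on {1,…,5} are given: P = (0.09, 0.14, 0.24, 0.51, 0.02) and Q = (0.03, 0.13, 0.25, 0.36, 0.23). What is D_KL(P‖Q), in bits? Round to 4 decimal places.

0.3293 bits

D(P‖Q) = Σ p·log₂(p/q).
  0.09·log₂(0.09/0.03) = 0.14265
  0.14·log₂(0.14/0.13) = 0.01497
  0.24·log₂(0.24/0.25) = -0.01413
  0.51·log₂(0.51/0.36) = 0.25628
  0.02·log₂(0.02/0.23) = -0.07047
D(P‖Q) = 0.3293 bits.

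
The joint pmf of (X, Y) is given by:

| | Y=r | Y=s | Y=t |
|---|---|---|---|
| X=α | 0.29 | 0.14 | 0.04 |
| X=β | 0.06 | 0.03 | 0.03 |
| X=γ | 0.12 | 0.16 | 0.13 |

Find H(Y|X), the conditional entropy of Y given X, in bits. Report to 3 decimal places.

Marginals: p(X) = (0.4700, 0.1200, 0.4100), p(Y) = (0.4700, 0.3300, 0.2000).
H(Y|X) = Σ p(X) · H(Y|X=·).
  X=α: p=0.4700, H(Y|X=α) = 1.2528
  X=β: p=0.1200, H(Y|X=β) = 1.5000
  X=γ: p=0.4100, H(Y|X=γ) = 1.5740
Weighted sum = 1.414 bits.

1.414 bits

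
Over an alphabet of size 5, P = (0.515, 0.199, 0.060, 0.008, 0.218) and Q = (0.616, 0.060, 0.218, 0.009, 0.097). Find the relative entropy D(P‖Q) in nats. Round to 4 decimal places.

D(P‖Q) = Σ p·ln(p/q).
  0.515·ln(0.515/0.616) = -0.09223
  0.199·ln(0.199/0.060) = 0.23859
  0.060·ln(0.060/0.218) = -0.07741
  0.008·ln(0.008/0.009) = -0.00094
  0.218·ln(0.218/0.097) = 0.17653
D(P‖Q) = 0.2445 nats.

0.2445 nats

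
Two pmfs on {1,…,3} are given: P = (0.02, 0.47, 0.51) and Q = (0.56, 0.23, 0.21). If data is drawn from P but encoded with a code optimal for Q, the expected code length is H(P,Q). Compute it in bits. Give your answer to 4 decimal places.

H(P,Q) = −Σ p·log₂ q.
  −0.02·log₂(0.56) = 0.01673
  −0.47·log₂(0.23) = 0.99654
  −0.51·log₂(0.21) = 1.14828
H(P,Q) = 2.1616 bits.

2.1616 bits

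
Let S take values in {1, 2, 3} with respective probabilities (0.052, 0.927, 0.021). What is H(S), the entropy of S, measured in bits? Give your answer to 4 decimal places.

0.4402 bits

H(S) = −Σ p·log₂ p.
  −(0.052)·log₂(0.052) = 0.22180
  −(0.927)·log₂(0.927) = 0.10138
  −(0.021)·log₂(0.021) = 0.11704
Sum: 0.22180 + 0.10138 + 0.11704 = 0.4402 bits.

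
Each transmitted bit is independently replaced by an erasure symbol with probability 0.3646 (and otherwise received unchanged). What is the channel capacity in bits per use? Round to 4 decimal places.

0.6354 bits

Binary erasure channel: capacity C = 1 − ε.
C = 1 − 0.3646 = 0.6354 bits per channel use.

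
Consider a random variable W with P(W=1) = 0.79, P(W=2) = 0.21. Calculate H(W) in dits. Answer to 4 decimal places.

0.2232 dits

H(W) = −Σ p·log₁₀ p.
  −(0.79)·log₁₀(0.79) = 0.08087
  −(0.21)·log₁₀(0.21) = 0.14233
Sum: 0.08087 + 0.14233 = 0.2232 dits.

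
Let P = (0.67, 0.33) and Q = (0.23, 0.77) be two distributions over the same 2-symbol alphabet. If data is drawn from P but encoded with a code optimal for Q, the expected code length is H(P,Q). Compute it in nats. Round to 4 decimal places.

1.0709 nats

H(P,Q) = −Σ p·ln q.
  −0.67·ln(0.23) = 0.98468
  −0.33·ln(0.77) = 0.08625
H(P,Q) = 1.0709 nats.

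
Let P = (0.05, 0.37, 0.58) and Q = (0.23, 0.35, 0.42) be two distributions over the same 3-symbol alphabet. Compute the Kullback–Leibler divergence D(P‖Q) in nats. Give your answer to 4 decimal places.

D(P‖Q) = Σ p·ln(p/q).
  0.05·ln(0.05/0.23) = -0.07630
  0.37·ln(0.37/0.35) = 0.02056
  0.58·ln(0.58/0.42) = 0.18721
D(P‖Q) = 0.1315 nats.

0.1315 nats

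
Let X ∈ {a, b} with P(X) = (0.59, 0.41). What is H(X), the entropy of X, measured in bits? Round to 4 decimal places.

0.9765 bits

H(X) = −Σ p·log₂ p.
  −(0.59)·log₂(0.59) = 0.44912
  −(0.41)·log₂(0.41) = 0.52738
Sum: 0.44912 + 0.52738 = 0.9765 bits.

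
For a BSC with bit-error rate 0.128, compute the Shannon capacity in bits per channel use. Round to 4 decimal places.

0.4481 bits

Binary symmetric channel: C = 1 − h₂(ε) where h₂ is the binary entropy function.
h₂(0.128) = −0.128·log₂0.128 − 0.872·log₂0.872 = 0.5519.
C = 1 − 0.5519 = 0.4481 bits per channel use.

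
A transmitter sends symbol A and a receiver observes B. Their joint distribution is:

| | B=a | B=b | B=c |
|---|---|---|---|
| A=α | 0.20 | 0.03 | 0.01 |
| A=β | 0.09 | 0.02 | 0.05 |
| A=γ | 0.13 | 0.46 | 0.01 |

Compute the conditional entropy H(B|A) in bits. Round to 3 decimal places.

Marginals: p(A) = (0.2400, 0.1600, 0.6000), p(B) = (0.4200, 0.5100, 0.0700).
H(B|A) = Σ p(A) · H(B|A=·).
  A=α: p=0.2400, H(B|A=α) = 0.7852
  A=β: p=0.1600, H(B|A=β) = 1.3663
  A=γ: p=0.6000, H(B|A=γ) = 0.8704
Weighted sum = 0.929 bits.

0.929 bits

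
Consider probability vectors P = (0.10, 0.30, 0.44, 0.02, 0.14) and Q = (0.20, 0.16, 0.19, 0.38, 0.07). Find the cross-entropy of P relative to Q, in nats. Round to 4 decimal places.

H(P,Q) = −Σ p·ln q.
  −0.10·ln(0.20) = 0.16094
  −0.30·ln(0.16) = 0.54977
  −0.44·ln(0.19) = 0.73072
  −0.02·ln(0.38) = 0.01935
  −0.14·ln(0.07) = 0.37230
H(P,Q) = 1.8331 nats.

1.8331 nats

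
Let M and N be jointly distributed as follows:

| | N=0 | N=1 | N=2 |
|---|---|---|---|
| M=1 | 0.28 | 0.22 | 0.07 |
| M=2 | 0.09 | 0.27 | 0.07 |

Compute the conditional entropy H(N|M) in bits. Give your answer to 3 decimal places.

1.369 bits

Marginals: p(M) = (0.5700, 0.4300), p(N) = (0.3700, 0.4900, 0.1400).
H(N|M) = Σ p(M) · H(N|M=·).
  M=1: p=0.5700, H(N|M=1) = 1.4054
  M=2: p=0.4300, H(N|M=2) = 1.3202
Weighted sum = 1.369 bits.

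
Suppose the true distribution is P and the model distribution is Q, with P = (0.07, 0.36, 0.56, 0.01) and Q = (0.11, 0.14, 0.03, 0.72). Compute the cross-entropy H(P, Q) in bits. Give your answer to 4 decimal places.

H(P,Q) = −Σ p·log₂ q.
  −0.07·log₂(0.11) = 0.22291
  −0.36·log₂(0.14) = 1.02114
  −0.56·log₂(0.03) = 2.83298
  −0.01·log₂(0.72) = 0.00474
H(P,Q) = 4.0818 bits.

4.0818 bits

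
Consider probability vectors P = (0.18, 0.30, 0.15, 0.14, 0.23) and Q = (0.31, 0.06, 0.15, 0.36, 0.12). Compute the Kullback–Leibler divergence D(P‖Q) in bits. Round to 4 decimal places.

D(P‖Q) = Σ p·log₂(p/q).
  0.18·log₂(0.18/0.31) = -0.14117
  0.30·log₂(0.30/0.06) = 0.69658
  0.15·log₂(0.15/0.15) = 0.00000
  0.14·log₂(0.14/0.36) = -0.19076
  0.23·log₂(0.23/0.12) = 0.21588
D(P‖Q) = 0.5805 bits.

0.5805 bits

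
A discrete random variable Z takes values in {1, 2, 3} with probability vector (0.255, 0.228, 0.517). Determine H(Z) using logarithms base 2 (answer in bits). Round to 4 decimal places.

1.4811 bits

H(Z) = −Σ p·log₂ p.
  −(0.255)·log₂(0.255) = 0.50271
  −(0.228)·log₂(0.228) = 0.48630
  −(0.517)·log₂(0.517) = 0.49206
Sum: 0.50271 + 0.48630 + 0.49206 = 1.4811 bits.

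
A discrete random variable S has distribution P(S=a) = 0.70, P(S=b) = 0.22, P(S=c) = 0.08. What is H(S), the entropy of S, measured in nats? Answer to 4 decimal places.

0.7848 nats

H(S) = −Σ p·ln p.
  −(0.70)·ln(0.70) = 0.24967
  −(0.22)·ln(0.22) = 0.33311
  −(0.08)·ln(0.08) = 0.20206
Sum: 0.24967 + 0.33311 + 0.20206 = 0.7848 nats.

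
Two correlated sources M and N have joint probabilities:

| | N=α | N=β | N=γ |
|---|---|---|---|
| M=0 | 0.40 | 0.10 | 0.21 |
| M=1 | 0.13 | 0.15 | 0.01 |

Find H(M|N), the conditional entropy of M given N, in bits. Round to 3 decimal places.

0.727 bits

Marginals: p(M) = (0.7100, 0.2900), p(N) = (0.5300, 0.2500, 0.2200).
H(M|N) = Σ p(N) · H(M|N=·).
  N=α: p=0.5300, H(M|N=α) = 0.8037
  N=β: p=0.2500, H(M|N=β) = 0.9710
  N=γ: p=0.2200, H(M|N=γ) = 0.2668
Weighted sum = 0.727 bits.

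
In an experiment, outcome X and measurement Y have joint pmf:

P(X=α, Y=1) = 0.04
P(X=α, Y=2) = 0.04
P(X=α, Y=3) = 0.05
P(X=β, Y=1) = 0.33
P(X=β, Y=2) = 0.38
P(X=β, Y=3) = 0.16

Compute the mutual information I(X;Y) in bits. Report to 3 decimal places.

Marginals: p(X) = (0.1300, 0.8700), p(Y) = (0.3700, 0.4200, 0.2100).
I(X;Y) = H(X) + H(Y) − H(X,Y).
H(X) = 0.5574, H(Y) = 1.5292, H(X,Y) = 2.0689.
I(X;Y) = 0.5574 + 1.5292 − 2.0689 = 0.018 bits.

0.018 bits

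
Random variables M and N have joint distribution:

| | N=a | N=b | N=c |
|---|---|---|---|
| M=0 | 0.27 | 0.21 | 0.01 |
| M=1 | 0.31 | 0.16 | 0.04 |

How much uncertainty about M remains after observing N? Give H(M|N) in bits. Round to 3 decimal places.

0.979 bits

Chain rule: H(M|N) = H(M,N) − H(N).
Marginals: p(M) = (0.4900, 0.5100), p(N) = (0.5800, 0.3700, 0.0500).
H(M,N) = 2.1818 bits; H(N) = 1.2026 bits.
H(M|N) = 2.1818 − 1.2026 = 0.979 bits.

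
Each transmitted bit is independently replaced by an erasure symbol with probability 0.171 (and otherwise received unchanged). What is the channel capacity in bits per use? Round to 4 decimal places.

0.8290 bits

Binary erasure channel: capacity C = 1 − ε.
C = 1 − 0.171 = 0.8290 bits per channel use.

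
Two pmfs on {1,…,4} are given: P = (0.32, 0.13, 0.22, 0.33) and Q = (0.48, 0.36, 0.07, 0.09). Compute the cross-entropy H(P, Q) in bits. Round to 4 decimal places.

H(P,Q) = −Σ p·log₂ q.
  −0.32·log₂(0.48) = 0.33885
  −0.13·log₂(0.36) = 0.19161
  −0.22·log₂(0.07) = 0.84403
  −0.33·log₂(0.09) = 1.14640
H(P,Q) = 2.5209 bits.

2.5209 bits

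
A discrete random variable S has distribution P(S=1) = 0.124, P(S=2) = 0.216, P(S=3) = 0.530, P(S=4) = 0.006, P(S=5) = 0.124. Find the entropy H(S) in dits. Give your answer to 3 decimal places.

0.528 dits

H(S) = −Σ p·log₁₀ p.
  −(0.124)·log₁₀(0.124) = 0.1124
  −(0.216)·log₁₀(0.216) = 0.1438
  −(0.530)·log₁₀(0.530) = 0.1461
  −(0.006)·log₁₀(0.006) = 0.0133
  −(0.124)·log₁₀(0.124) = 0.1124
Sum: 0.1124 + 0.1438 + 0.1461 + 0.0133 + 0.1124 = 0.528 dits.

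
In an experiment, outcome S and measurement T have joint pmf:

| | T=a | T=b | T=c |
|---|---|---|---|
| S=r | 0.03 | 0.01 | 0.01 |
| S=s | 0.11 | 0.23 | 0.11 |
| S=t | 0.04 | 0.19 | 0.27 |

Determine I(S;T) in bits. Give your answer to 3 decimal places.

0.109 bits

Marginals: p(S) = (0.0500, 0.4500, 0.5000), p(T) = (0.1800, 0.4300, 0.3900).
I(S;T) = H(S) + H(T) − H(S,T).
H(S) = 1.2345, H(T) = 1.4987, H(S,T) = 2.6239.
I(S;T) = 1.2345 + 1.4987 − 2.6239 = 0.109 bits.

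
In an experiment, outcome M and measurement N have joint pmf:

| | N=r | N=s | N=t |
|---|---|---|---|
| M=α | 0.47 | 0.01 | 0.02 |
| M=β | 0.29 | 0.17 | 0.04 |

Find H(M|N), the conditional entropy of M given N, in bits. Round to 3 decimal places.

Marginals: p(M) = (0.5000, 0.5000), p(N) = (0.7600, 0.1800, 0.0600).
H(M|N) = Σ p(N) · H(M|N=·).
  N=r: p=0.7600, H(M|N=r) = 0.9591
  N=s: p=0.1800, H(M|N=s) = 0.3095
  N=t: p=0.0600, H(M|N=t) = 0.9183
Weighted sum = 0.840 bits.

0.840 bits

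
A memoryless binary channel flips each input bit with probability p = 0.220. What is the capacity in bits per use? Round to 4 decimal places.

Binary symmetric channel: C = 1 − h₂(ε) where h₂ is the binary entropy function.
h₂(0.220) = −0.220·log₂0.220 − 0.780·log₂0.780 = 0.7602.
C = 1 − 0.7602 = 0.2398 bits per channel use.

0.2398 bits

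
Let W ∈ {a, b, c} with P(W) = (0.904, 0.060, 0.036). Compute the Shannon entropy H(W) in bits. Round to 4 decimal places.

H(W) = −Σ p·log₂ p.
  −(0.904)·log₂(0.904) = 0.13163
  −(0.060)·log₂(0.060) = 0.24353
  −(0.036)·log₂(0.036) = 0.17265
Sum: 0.13163 + 0.24353 + 0.17265 = 0.5478 bits.

0.5478 bits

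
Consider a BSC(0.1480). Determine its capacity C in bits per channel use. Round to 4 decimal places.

Binary symmetric channel: C = 1 − h₂(ε) where h₂ is the binary entropy function.
h₂(0.1480) = −0.1480·log₂0.1480 − 0.8520·log₂0.8520 = 0.6048.
C = 1 − 0.6048 = 0.3952 bits per channel use.

0.3952 bits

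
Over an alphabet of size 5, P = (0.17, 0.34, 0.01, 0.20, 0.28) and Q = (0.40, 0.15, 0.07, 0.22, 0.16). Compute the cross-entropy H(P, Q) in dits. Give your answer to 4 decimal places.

H(P,Q) = −Σ p·log₁₀ q.
  −0.17·log₁₀(0.40) = 0.06765
  −0.34·log₁₀(0.15) = 0.28013
  −0.01·log₁₀(0.07) = 0.01155
  −0.20·log₁₀(0.22) = 0.13152
  −0.28·log₁₀(0.16) = 0.22285
H(P,Q) = 0.7137 dits.

0.7137 dits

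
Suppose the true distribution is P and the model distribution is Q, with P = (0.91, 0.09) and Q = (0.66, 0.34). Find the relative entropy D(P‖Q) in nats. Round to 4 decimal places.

0.1727 nats

D(P‖Q) = Σ p·ln(p/q).
  0.91·ln(0.91/0.66) = 0.29230
  0.09·ln(0.09/0.34) = -0.11962
D(P‖Q) = 0.1727 nats.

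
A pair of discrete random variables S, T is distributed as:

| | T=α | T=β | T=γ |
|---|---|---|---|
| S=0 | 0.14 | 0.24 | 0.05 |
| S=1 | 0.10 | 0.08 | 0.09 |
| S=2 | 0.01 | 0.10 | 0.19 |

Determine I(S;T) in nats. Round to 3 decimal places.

Marginals: p(S) = (0.4300, 0.2700, 0.3000), p(T) = (0.2500, 0.4200, 0.3300).
I(S;T) = Σ p(x,y)·ln[p(x,y)/(p(x)p(y))].
  (0,α): 0.14·ln(1.3023) = 0.0370
  (0,β): 0.24·ln(1.3289) = 0.0682
  (0,γ): 0.05·ln(0.3524) = -0.0522
  (1,α): 0.10·ln(1.4815) = 0.0393
  (1,β): 0.08·ln(0.7055) = -0.0279
  (1,γ): 0.09·ln(1.0101) = 0.0009
  (2,α): 0.01·ln(0.1333) = -0.0201
  (2,β): 0.10·ln(0.7937) = -0.0231
  (2,γ): 0.19·ln(1.9192) = 0.1239
Sum = 0.146 nats.

0.146 nats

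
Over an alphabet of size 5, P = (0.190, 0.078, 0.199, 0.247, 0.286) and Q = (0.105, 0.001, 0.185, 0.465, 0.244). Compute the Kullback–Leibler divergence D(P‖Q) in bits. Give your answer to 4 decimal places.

D(P‖Q) = Σ p·log₂(p/q).
  0.190·log₂(0.190/0.105) = 0.16257
  0.078·log₂(0.078/0.001) = 0.49026
  0.199·log₂(0.199/0.185) = 0.02094
  0.247·log₂(0.247/0.465) = -0.22544
  0.286·log₂(0.286/0.244) = 0.06553
D(P‖Q) = 0.5139 bits.

0.5139 bits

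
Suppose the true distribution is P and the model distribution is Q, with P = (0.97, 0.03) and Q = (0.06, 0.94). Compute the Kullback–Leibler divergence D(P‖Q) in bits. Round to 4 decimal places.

3.7454 bits

D(P‖Q) = Σ p·log₂(p/q).
  0.97·log₂(0.97/0.06) = 3.89450
  0.03·log₂(0.03/0.94) = -0.14909
D(P‖Q) = 3.7454 bits.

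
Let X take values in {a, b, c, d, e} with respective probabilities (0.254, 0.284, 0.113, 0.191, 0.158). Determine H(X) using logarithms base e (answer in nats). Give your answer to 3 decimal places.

1.560 nats

H(X) = −Σ p·ln p.
  −(0.254)·ln(0.254) = 0.3481
  −(0.284)·ln(0.284) = 0.3575
  −(0.113)·ln(0.113) = 0.2464
  −(0.191)·ln(0.191) = 0.3162
  −(0.158)·ln(0.158) = 0.2915
Sum: 0.3481 + 0.3575 + 0.2464 + 0.3162 + 0.2915 = 1.560 nats.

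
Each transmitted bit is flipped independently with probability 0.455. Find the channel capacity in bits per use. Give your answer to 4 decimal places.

Binary symmetric channel: C = 1 − h₂(ε) where h₂ is the binary entropy function.
h₂(0.455) = −0.455·log₂0.455 − 0.545·log₂0.545 = 0.9941.
C = 1 − 0.9941 = 0.0059 bits per channel use.

0.0059 bits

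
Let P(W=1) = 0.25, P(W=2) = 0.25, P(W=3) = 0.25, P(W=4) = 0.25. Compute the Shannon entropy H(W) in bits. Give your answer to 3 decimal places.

H(W) = −Σ p·log₂ p.
  −(0.25)·log₂(0.25) = 0.5000
  −(0.25)·log₂(0.25) = 0.5000
  −(0.25)·log₂(0.25) = 0.5000
  −(0.25)·log₂(0.25) = 0.5000
Sum: 0.5000 + 0.5000 + 0.5000 + 0.5000 = 2.000 bits.

2.000 bits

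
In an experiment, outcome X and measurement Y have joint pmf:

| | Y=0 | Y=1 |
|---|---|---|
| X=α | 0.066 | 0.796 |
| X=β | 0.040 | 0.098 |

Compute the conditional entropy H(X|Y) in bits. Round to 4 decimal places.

Marginals: p(X) = (0.8620, 0.1380), p(Y) = (0.1060, 0.8940).
H(X|Y) = Σ p(Y) · H(X|Y=·).
  Y=0: p=0.1060, H(X|Y=0) = 0.9562
  Y=1: p=0.8940, H(X|Y=1) = 0.4988
Weighted sum = 0.5473 bits.

0.5473 bits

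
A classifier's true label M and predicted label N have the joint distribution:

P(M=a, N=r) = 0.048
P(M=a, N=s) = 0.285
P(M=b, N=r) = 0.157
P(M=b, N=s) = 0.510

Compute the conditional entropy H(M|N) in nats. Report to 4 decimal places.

0.6303 nats

Chain rule: H(M|N) = H(M,N) − H(N).
Marginals: p(M) = (0.3330, 0.6670), p(N) = (0.2050, 0.7950).
H(M,N) = 1.1376 nats; H(N) = 0.5073 nats.
H(M|N) = 1.1376 − 0.5073 = 0.6303 nats.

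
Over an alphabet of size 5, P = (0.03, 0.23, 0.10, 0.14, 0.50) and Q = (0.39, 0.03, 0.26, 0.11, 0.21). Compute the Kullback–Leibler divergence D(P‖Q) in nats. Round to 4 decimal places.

0.7635 nats

D(P‖Q) = Σ p·ln(p/q).
  0.03·ln(0.03/0.39) = -0.07695
  0.23·ln(0.23/0.03) = 0.46848
  0.10·ln(0.10/0.26) = -0.09555
  0.14·ln(0.14/0.11) = 0.03376
  0.50·ln(0.50/0.21) = 0.43375
D(P‖Q) = 0.7635 nats.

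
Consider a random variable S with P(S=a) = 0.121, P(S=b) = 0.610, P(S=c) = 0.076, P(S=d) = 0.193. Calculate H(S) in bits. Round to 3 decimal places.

1.544 bits

H(S) = −Σ p·log₂ p.
  −(0.121)·log₂(0.121) = 0.3687
  −(0.610)·log₂(0.610) = 0.4350
  −(0.076)·log₂(0.076) = 0.2826
  −(0.193)·log₂(0.193) = 0.4581
Sum: 0.3687 + 0.4350 + 0.2826 + 0.4581 = 1.544 bits.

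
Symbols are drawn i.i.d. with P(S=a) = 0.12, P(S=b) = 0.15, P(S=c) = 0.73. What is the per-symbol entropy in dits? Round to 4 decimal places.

H(S) = −Σ p·log₁₀ p.
  −(0.12)·log₁₀(0.12) = 0.11050
  −(0.15)·log₁₀(0.15) = 0.12359
  −(0.73)·log₁₀(0.73) = 0.09977
Sum: 0.11050 + 0.12359 + 0.09977 = 0.3339 dits.

0.3339 dits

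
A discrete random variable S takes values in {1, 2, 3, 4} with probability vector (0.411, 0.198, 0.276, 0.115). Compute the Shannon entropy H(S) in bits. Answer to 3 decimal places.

H(S) = −Σ p·log₂ p.
  −(0.411)·log₂(0.411) = 0.5272
  −(0.198)·log₂(0.198) = 0.4626
  −(0.276)·log₂(0.276) = 0.5126
  −(0.115)·log₂(0.115) = 0.3588
Sum: 0.5272 + 0.4626 + 0.5126 + 0.3588 = 1.861 bits.

1.861 bits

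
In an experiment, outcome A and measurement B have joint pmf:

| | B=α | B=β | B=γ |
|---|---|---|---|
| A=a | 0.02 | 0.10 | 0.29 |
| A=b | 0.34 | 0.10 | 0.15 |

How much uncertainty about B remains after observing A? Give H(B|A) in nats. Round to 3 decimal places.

Marginals: p(A) = (0.4100, 0.5900), p(B) = (0.3600, 0.2000, 0.4400).
H(B|A) = Σ p(A) · H(B|A=·).
  A=a: p=0.4100, H(B|A=a) = 0.7364
  A=b: p=0.5900, H(B|A=b) = 0.9666
Weighted sum = 0.872 nats.

0.872 nats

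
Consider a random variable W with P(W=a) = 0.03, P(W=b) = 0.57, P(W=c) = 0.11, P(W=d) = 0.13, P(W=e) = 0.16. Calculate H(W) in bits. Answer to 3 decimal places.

H(W) = −Σ p·log₂ p.
  −(0.03)·log₂(0.03) = 0.1518
  −(0.57)·log₂(0.57) = 0.4623
  −(0.11)·log₂(0.11) = 0.3503
  −(0.13)·log₂(0.13) = 0.3826
  −(0.16)·log₂(0.16) = 0.4230
Sum: 0.1518 + 0.4623 + 0.3503 + 0.3826 + 0.4230 = 1.770 bits.

1.770 bits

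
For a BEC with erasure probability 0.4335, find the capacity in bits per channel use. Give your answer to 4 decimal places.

Binary erasure channel: capacity C = 1 − ε.
C = 1 − 0.4335 = 0.5665 bits per channel use.

0.5665 bits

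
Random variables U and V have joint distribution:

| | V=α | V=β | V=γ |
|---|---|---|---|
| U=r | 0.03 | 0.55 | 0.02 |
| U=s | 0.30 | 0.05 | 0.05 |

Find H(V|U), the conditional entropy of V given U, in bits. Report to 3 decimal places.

Chain rule: H(V|U) = H(U,V) − H(U).
Marginals: p(U) = (0.6000, 0.4000), p(V) = (0.3300, 0.6000, 0.0700).
H(U,V) = 1.6923 bits; H(U) = 0.9710 bits.
H(V|U) = 1.6923 − 0.9710 = 0.721 bits.

0.721 bits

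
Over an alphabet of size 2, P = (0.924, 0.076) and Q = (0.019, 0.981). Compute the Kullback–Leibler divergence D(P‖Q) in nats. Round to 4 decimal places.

D(P‖Q) = Σ p·ln(p/q).
  0.924·ln(0.924/0.019) = 3.58907
  0.076·ln(0.076/0.981) = -0.19440
D(P‖Q) = 3.3947 nats.

3.3947 nats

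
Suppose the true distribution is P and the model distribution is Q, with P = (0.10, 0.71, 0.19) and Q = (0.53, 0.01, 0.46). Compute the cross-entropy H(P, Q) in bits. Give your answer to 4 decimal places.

H(P,Q) = −Σ p·log₂ q.
  −0.10·log₂(0.53) = 0.09159
  −0.71·log₂(0.01) = 4.71714
  −0.19·log₂(0.46) = 0.21286
H(P,Q) = 5.0216 bits.

5.0216 bits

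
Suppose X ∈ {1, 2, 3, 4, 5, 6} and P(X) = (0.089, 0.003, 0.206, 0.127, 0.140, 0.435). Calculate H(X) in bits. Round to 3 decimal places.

H(X) = −Σ p·log₂ p.
  −(0.089)·log₂(0.089) = 0.3106
  −(0.003)·log₂(0.003) = 0.0251
  −(0.206)·log₂(0.206) = 0.4695
  −(0.127)·log₂(0.127) = 0.3781
  −(0.140)·log₂(0.140) = 0.3971
  −(0.435)·log₂(0.435) = 0.5224
Sum: 0.3106 + 0.0251 + 0.4695 + 0.3781 + 0.3971 + 0.5224 = 2.103 bits.

2.103 bits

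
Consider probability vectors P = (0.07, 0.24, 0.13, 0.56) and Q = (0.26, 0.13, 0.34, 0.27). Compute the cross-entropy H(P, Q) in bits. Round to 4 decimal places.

2.1026 bits

H(P,Q) = −Σ p·log₂ q.
  −0.07·log₂(0.26) = 0.13604
  −0.24·log₂(0.13) = 0.70642
  −0.13·log₂(0.34) = 0.20233
  −0.56·log₂(0.27) = 1.05782
H(P,Q) = 2.1026 bits.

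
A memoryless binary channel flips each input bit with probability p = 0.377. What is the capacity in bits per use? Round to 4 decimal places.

0.0441 bits

Binary symmetric channel: C = 1 − h₂(ε) where h₂ is the binary entropy function.
h₂(0.377) = −0.377·log₂0.377 − 0.623·log₂0.623 = 0.9559.
C = 1 − 0.9559 = 0.0441 bits per channel use.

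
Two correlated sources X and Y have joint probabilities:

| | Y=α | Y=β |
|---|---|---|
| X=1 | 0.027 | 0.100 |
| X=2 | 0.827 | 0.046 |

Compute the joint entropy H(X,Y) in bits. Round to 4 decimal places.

0.9039 bits

H(X,Y) = −Σ p(x,y)·log₂ p(x,y) over all 4 cells.
  cell (1,α): −0.027·log₂0.027 = 0.14069
  cell (1,β): −0.100·log₂0.100 = 0.33219
  cell (2,α): −0.827·log₂0.827 = 0.22663
  cell (2,β): −0.046·log₂0.046 = 0.20434
Sum = 0.9039 bits.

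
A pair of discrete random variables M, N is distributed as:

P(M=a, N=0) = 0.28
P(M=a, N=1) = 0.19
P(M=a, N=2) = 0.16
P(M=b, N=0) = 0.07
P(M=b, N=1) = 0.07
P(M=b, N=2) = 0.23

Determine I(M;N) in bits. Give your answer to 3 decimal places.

0.099 bits

Marginals: p(M) = (0.6300, 0.3700), p(N) = (0.3500, 0.2600, 0.3900).
I(M;N) = Σ p(x,y)·log₂[p(x,y)/(p(x)p(y))].
  (a,0): 0.28·log₂(1.2698) = 0.0965
  (a,1): 0.19·log₂(1.1600) = 0.0407
  (a,2): 0.16·log₂(0.6512) = -0.0990
  (b,0): 0.07·log₂(0.5405) = -0.0621
  (b,1): 0.07·log₂(0.7277) = -0.0321
  (b,2): 0.23·log₂(1.5939) = 0.1547
Sum = 0.099 bits.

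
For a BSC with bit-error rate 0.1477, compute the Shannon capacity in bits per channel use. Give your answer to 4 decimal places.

0.3959 bits

Binary symmetric channel: C = 1 − h₂(ε) where h₂ is the binary entropy function.
h₂(0.1477) = −0.1477·log₂0.1477 − 0.8523·log₂0.8523 = 0.6041.
C = 1 − 0.6041 = 0.3959 bits per channel use.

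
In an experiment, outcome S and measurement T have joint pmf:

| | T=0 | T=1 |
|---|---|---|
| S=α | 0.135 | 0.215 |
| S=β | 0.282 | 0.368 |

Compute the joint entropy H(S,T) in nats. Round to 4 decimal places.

1.3257 nats

H(S,T) = −Σ p(x,y)·ln p(x,y) over all 4 cells.
  cell (α,0): −0.135·ln0.135 = 0.27033
  cell (α,1): −0.215·ln0.215 = 0.33048
  cell (β,0): −0.282·ln0.282 = 0.35697
  cell (β,1): −0.368·ln0.368 = 0.36788
Sum = 1.3257 nats.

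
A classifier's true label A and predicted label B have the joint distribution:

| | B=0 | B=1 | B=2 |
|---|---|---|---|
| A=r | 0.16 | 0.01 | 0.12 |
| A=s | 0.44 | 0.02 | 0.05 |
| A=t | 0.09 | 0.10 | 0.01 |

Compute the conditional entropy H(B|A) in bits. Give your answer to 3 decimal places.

0.940 bits

Marginals: p(A) = (0.2900, 0.5100, 0.2000), p(B) = (0.6900, 0.1300, 0.1800).
H(B|A) = Σ p(A) · H(B|A=·).
  A=r: p=0.2900, H(B|A=r) = 1.1677
  A=s: p=0.5100, H(B|A=s) = 0.6955
  A=t: p=0.2000, H(B|A=t) = 1.2345
Weighted sum = 0.940 bits.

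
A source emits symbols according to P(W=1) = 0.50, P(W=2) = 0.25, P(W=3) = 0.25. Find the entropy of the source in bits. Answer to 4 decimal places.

1.5000 bits

H(W) = −Σ p·log₂ p.
  −(0.50)·log₂(0.50) = 0.50000
  −(0.25)·log₂(0.25) = 0.50000
  −(0.25)·log₂(0.25) = 0.50000
Sum: 0.50000 + 0.50000 + 0.50000 = 1.5000 bits.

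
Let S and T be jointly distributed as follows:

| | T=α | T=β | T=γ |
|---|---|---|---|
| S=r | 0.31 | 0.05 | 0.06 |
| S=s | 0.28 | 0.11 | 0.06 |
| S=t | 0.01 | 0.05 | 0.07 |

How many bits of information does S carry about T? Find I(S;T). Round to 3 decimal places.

0.154 bits

Marginals: p(S) = (0.4200, 0.4500, 0.1300), p(T) = (0.6000, 0.2100, 0.1900).
I(S;T) = H(S) + H(T) − H(S,T).
H(S) = 1.4267, H(T) = 1.3702, H(S,T) = 2.6426.
I(S;T) = 1.4267 + 1.3702 − 2.6426 = 0.154 bits.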